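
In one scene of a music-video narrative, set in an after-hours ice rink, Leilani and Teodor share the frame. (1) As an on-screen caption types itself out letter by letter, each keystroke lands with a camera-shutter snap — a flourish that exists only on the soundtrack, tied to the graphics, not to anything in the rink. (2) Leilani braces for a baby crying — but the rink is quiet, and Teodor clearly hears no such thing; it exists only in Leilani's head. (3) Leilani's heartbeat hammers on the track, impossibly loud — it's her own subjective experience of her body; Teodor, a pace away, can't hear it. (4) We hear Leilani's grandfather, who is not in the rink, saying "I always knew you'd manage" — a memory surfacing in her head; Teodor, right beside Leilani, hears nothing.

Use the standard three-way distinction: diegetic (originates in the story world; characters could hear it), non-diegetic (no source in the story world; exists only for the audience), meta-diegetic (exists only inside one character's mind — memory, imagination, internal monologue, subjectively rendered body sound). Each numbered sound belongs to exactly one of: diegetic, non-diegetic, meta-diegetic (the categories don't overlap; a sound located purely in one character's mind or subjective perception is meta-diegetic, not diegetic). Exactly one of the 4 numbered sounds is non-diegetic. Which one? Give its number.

(1) sound married to a title/caption — outside the diegesis by definition → non-diegetic.
Sound (2): subjective to Leilani: the rink is silent and Teodor hears nothing, so meta-diegetic.
(3) is meta-diegetic: a subjective body sound — Leilani's private perception, inaudible to Teodor.
Sound (4): it's Leilani's recollection rendered as sound; the other character can't hear it, so meta-diegetic.
Only (1) is non-diegetic.

1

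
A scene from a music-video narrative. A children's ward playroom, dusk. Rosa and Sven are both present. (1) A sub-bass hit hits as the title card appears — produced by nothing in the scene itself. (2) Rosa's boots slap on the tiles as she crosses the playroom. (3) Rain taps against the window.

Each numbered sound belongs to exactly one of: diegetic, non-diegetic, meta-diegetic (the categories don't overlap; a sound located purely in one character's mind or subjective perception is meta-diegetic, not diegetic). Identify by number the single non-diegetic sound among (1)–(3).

(1) is non-diegetic: nothing in the scene produces it; it's an accent added for the audience.
(2) Rosa's footsteps are produced in the story world → diegetic.
(3) is diegetic: it's the actual ambient sound of the location.
Only (1) is non-diegetic.

1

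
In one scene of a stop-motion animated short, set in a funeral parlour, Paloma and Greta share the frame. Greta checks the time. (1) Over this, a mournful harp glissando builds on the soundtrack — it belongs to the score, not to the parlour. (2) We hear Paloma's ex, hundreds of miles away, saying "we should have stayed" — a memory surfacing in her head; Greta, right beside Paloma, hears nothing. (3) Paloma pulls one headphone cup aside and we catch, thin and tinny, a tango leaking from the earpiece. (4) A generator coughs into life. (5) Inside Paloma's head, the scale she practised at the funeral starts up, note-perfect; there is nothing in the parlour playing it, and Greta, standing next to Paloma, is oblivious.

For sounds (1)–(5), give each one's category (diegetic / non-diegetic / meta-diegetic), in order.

(1) nothing in the parlour produces it and the characters don't hear it — pure soundtrack → non-diegetic.
Sound (2): the voice is a memory playing only inside Paloma's mind; Greta can't hear it, so meta-diegetic.
(3) is diegetic: it's leaking from a physical pair of headphones in the scene.
(4) is diegetic: an in-world source (a generator); characters could hear it.
(5) it lives in Paloma's subjectivity, not in the parlour → meta-diegetic.

non-diegetic, meta-diegetic, diegetic, diegetic, meta-diegetic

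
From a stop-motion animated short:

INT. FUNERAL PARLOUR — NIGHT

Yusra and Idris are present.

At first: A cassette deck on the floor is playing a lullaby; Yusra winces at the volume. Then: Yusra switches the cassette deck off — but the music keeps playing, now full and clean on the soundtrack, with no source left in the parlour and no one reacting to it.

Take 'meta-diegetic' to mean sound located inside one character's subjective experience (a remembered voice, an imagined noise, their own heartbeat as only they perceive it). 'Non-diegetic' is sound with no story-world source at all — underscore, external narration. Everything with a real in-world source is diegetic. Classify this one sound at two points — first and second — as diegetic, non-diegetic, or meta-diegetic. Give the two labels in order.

First: a cassette deck is a real in-scene source and Yusra reacts to it → diegetic.
Second: there is no longer any in-world source and no one can hear it — it has become underscore → non-diegetic.

diegetic, non-diegetic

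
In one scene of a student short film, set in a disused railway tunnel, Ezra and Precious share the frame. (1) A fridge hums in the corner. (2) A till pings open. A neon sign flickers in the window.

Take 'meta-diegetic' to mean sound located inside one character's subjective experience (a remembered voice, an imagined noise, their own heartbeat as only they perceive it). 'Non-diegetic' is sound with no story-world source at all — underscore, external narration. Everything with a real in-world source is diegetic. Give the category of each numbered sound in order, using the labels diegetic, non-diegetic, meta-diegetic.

diegetic, diegetic

(1) is diegetic: ambient/room sound belonging to the story's physical space.
(2) the sound comes from a till physically present in the location → diegetic.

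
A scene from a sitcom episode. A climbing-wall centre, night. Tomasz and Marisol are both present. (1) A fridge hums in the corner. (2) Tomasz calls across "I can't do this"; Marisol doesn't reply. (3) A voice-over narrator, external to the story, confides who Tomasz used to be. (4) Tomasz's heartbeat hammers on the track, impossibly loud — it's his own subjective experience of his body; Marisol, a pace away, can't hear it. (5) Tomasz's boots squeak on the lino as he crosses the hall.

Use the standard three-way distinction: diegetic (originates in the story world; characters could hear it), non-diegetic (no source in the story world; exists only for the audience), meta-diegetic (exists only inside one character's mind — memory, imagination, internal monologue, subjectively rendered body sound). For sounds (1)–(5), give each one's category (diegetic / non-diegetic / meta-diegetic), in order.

diegetic, diegetic, non-diegetic, meta-diegetic, diegetic

(1) it's the actual ambient sound of the location → diegetic.
(2) on-screen dialogue — Tomasz speaks and Marisol is there to hear → diegetic.
(3) commentary laid over the scene from outside the fiction → non-diegetic.
(4) is meta-diegetic: a subjective body sound — Tomasz's private perception, inaudible to Marisol.
(5) is diegetic: it's the physical sound of Tomasz moving in the space.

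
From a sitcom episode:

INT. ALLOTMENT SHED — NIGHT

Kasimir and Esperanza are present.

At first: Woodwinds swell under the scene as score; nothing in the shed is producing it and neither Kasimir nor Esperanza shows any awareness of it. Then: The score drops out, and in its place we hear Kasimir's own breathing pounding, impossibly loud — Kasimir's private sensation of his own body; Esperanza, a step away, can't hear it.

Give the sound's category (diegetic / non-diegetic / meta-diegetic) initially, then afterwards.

Initially: underscore with no in-world source, inaudible to the characters → non-diegetic.
Afterwards: the body sound is Kasimir's subjective perception alone — Esperanza can't hear it → meta-diegetic.

non-diegetic, meta-diegetic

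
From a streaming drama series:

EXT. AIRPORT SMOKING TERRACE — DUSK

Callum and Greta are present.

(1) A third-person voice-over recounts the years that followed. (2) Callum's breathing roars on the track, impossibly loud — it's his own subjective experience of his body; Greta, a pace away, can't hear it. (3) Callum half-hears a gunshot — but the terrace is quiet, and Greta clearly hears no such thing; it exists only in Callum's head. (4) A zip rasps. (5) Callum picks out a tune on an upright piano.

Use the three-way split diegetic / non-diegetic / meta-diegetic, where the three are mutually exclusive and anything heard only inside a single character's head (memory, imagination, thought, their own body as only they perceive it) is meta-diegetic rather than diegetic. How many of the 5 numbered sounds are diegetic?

(1) external voice-over — not a character, not heard by anyone in the scene → non-diegetic.
Sound (2): it's Callum's internal bodily sensation rendered as sound; only Callum 'hears' it, so meta-diegetic.
(3) Callum alone 'hears' it — an imagined sound, not present in the space → meta-diegetic.
(4) the sound comes from a zip physically present in the location → diegetic.
Sound (5): the instrument and the performer are both in the scene, so diegetic.
Diegetic: (4), (5) — that's 2.

2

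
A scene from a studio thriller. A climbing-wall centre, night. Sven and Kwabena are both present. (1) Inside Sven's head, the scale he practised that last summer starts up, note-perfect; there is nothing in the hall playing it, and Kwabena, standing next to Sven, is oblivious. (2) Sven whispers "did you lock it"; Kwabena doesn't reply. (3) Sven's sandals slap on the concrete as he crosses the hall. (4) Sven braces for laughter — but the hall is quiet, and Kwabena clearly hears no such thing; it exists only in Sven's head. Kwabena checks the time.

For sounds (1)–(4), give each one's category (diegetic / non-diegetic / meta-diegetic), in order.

meta-diegetic, diegetic, diegetic, meta-diegetic

(1) is meta-diegetic: remembered music, private to Sven — Kwabena is oblivious because it isn't in the room.
Sound (2): spoken by a character present in the story world, so diegetic.
(3) Sven's footsteps are produced in the story world → diegetic.
(4) Sven alone 'hears' it — an imagined sound, not present in the space → meta-diegetic.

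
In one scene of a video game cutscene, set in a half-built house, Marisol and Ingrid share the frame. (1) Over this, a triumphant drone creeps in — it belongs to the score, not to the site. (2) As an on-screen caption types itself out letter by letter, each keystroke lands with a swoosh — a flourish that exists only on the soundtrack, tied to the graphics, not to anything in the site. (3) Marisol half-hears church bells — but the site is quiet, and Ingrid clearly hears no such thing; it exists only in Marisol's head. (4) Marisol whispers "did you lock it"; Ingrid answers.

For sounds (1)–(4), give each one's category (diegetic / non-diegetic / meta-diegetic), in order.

non-diegetic, non-diegetic, meta-diegetic, diegetic

(1) is non-diegetic: score with no on-screen or off-screen source; it exists for the audience alone.
(2) sound married to a title/caption — outside the diegesis by definition → non-diegetic.
Sound (3): subjective to Marisol: the site is silent and Ingrid hears nothing, so meta-diegetic.
(4) on-screen dialogue — Marisol speaks and Ingrid is there to hear → diegetic.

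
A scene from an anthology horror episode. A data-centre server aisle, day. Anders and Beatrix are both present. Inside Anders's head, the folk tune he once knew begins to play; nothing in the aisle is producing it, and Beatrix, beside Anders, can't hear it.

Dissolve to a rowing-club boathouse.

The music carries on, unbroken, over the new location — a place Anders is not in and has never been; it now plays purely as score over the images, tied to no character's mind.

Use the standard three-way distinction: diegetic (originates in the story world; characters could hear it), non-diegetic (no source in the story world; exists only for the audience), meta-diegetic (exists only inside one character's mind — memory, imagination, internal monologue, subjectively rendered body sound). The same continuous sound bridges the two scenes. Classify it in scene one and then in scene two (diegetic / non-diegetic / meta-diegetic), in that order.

meta-diegetic, non-diegetic

Scene one: the music exists only inside Anders's mind; Beatrix can't hear it → meta-diegetic.
Scene two: it's detached from Anders entirely and plays over unrelated images with no in-world source — conventional underscore → non-diegetic.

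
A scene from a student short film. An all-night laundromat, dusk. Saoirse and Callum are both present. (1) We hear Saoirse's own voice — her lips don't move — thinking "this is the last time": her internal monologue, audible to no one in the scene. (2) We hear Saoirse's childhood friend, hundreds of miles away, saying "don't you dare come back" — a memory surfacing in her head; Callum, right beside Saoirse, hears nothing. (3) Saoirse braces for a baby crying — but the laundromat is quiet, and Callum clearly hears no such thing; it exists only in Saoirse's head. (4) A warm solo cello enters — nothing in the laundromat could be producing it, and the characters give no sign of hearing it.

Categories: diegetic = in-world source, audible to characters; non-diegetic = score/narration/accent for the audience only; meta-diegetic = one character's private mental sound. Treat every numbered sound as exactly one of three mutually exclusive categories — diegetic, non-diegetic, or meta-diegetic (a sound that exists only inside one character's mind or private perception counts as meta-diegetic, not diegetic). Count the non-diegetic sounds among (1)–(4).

1

(1) is meta-diegetic: Saoirse's thought-voice: a private mental sound no other character can hear.
(2) the voice is a memory playing only inside Saoirse's mind; Callum can't hear it → meta-diegetic.
Sound (3): the sound is imagined by Saoirse; nothing in the story world is producing it and Callum can't hear it, so meta-diegetic.
(4) nothing in the laundromat produces it and the characters don't hear it — pure soundtrack → non-diegetic.
So 1 of the 4 is non-diegetic: (4).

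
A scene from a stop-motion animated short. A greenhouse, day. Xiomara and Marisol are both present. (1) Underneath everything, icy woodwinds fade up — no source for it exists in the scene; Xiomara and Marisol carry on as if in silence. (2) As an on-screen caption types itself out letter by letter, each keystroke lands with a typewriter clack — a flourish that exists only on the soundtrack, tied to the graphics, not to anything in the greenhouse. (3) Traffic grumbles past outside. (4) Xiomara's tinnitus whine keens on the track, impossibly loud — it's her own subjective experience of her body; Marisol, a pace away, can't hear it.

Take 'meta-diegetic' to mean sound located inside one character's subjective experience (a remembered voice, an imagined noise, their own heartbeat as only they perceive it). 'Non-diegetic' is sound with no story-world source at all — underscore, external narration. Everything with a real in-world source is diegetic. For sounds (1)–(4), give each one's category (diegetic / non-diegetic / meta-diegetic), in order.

Sound (1): score with no on-screen or off-screen source; it exists for the audience alone, so non-diegetic.
Sound (2): sound married to a title/caption — outside the diegesis by definition, so non-diegetic.
Sound (3): it's the actual ambient sound of the location, so diegetic.
(4) a subjective body sound — Xiomara's private perception, inaudible to Marisol → meta-diegetic.

non-diegetic, non-diegetic, diegetic, meta-diegetic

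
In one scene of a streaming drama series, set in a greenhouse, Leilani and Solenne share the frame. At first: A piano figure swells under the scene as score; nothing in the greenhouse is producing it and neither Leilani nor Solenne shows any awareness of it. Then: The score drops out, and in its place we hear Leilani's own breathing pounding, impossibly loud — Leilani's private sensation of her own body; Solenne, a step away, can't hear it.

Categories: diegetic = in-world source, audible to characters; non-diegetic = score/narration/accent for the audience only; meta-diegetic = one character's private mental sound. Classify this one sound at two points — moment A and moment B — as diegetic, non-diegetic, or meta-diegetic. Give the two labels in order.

Moment A: underscore with no in-world source, inaudible to the characters → non-diegetic.
Moment B: the body sound is Leilani's subjective perception alone — Solenne can't hear it → meta-diegetic.

non-diegetic, meta-diegetic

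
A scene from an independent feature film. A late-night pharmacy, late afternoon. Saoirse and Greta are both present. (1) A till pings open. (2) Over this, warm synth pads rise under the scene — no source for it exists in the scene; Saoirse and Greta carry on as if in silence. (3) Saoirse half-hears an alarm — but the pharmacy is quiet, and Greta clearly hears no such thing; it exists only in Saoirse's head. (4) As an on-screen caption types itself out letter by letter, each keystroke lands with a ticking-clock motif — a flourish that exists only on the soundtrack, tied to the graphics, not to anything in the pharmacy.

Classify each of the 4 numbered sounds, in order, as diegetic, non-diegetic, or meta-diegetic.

diegetic, non-diegetic, meta-diegetic, non-diegetic

(1) the sound comes from a till physically present in the location → diegetic.
(2) is non-diegetic: it has no source in the story world and no character can hear it — it's underscore.
(3) Saoirse alone 'hears' it — an imagined sound, not present in the space → meta-diegetic.
(4) it accompanies on-screen graphics, not anything inside the story world → non-diegetic.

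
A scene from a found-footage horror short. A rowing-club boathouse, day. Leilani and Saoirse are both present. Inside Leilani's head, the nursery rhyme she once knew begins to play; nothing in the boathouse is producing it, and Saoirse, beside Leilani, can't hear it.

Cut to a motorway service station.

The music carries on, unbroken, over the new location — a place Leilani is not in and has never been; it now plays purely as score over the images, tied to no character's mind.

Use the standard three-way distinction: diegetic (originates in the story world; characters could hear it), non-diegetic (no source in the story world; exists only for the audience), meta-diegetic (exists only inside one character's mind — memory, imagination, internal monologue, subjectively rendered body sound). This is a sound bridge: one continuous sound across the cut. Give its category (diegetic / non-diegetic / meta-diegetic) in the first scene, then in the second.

Scene one: the music exists only inside Leilani's mind; Saoirse can't hear it → meta-diegetic.
Scene two: it's detached from Leilani entirely and plays over unrelated images with no in-world source — conventional underscore → non-diegetic.

meta-diegetic, non-diegetic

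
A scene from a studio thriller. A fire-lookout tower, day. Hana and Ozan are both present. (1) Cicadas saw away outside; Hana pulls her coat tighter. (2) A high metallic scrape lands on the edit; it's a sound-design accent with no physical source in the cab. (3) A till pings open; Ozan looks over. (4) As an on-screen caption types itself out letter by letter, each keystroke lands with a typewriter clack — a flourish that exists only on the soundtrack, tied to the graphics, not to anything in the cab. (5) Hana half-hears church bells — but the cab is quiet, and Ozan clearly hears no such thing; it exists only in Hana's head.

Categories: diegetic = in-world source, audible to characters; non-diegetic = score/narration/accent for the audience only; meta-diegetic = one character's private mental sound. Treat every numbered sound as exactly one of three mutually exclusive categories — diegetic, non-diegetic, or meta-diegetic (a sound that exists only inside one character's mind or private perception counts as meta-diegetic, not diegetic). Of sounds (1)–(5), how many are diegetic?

Sound (1): it's the actual ambient sound of the location, so diegetic.
(2) is non-diegetic: nothing in the scene produces it; it's an accent added for the audience.
Sound (3): a till is a real object/event in the scene's world, so diegetic.
Sound (4): it accompanies on-screen graphics, not anything inside the story world, so non-diegetic.
(5) the sound is imagined by Hana; nothing in the story world is producing it and Ozan can't hear it → meta-diegetic.
So 2 of the 5 are diegetic: (1), (3).

2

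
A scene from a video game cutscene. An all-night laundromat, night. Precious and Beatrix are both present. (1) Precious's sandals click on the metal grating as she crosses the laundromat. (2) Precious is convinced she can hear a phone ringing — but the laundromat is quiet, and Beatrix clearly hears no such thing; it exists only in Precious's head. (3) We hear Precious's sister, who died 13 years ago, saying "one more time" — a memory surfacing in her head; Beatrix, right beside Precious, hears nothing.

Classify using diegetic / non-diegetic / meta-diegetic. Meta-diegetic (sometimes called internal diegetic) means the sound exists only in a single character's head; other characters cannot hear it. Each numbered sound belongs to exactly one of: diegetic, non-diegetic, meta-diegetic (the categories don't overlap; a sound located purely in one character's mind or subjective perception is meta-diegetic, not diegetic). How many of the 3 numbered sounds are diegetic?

1

(1) is diegetic: a character's body making contact with the set — an in-world sound.
(2) is meta-diegetic: Precious alone 'hears' it — an imagined sound, not present in the space.
(3) the voice is a memory playing only inside Precious's mind; Beatrix can't hear it → meta-diegetic.
So 1 of the 3 is diegetic: (1).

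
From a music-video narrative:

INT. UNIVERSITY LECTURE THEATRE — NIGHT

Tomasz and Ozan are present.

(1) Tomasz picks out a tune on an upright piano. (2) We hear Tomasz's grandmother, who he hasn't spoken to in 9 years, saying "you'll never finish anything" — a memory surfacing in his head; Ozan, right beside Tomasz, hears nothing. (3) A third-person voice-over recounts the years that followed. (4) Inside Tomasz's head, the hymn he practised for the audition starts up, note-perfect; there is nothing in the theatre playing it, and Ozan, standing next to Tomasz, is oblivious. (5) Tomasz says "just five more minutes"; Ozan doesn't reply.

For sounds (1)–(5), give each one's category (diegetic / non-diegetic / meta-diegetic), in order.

(1) is diegetic: a character is playing an upright piano on screen.
(2) the voice is a memory playing only inside Tomasz's mind; Ozan can't hear it → meta-diegetic.
Sound (3): external voice-over — not a character, not heard by anyone in the scene, so non-diegetic.
Sound (4): the music is a memory playing inside Tomasz's mind alone; no real-world source, Ozan can't hear it, so meta-diegetic.
Sound (5): on-screen dialogue — Tomasz speaks and Ozan is there to hear, so diegetic.

diegetic, meta-diegetic, non-diegetic, meta-diegetic, diegetic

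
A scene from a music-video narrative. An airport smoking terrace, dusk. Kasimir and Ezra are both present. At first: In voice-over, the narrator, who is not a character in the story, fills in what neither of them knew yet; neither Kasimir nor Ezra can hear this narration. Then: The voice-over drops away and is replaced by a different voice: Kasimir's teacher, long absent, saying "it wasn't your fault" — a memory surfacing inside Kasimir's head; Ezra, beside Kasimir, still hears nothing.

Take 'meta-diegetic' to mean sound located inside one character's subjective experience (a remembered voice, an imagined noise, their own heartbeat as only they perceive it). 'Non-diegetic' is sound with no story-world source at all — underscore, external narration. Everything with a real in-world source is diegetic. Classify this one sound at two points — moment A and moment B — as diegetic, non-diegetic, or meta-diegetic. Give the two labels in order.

Moment A: the external narrator addresses only the audience — outside the story world → non-diegetic.
Moment B: the replacement voice is a memory inside Kasimir's mind specifically → meta-diegetic.

non-diegetic, meta-diegetic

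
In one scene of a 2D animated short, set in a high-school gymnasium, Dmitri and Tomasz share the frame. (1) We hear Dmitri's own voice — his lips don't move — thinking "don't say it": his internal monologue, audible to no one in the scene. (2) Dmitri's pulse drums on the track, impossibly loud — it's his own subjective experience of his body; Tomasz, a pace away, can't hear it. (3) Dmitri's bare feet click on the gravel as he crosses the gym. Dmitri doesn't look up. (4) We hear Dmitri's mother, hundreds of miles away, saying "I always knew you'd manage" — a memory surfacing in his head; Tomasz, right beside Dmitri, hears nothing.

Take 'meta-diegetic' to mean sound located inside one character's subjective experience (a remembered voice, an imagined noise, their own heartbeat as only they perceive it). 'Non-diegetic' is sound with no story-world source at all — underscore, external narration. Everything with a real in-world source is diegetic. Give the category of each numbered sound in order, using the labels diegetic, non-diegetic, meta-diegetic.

Sound (1): it's Dmitri's unspoken thought, heard only by the audience via his subjectivity, so meta-diegetic.
Sound (2): it's Dmitri's internal bodily sensation rendered as sound; only Dmitri 'hears' it, so meta-diegetic.
Sound (3): Dmitri's footsteps are produced in the story world, so diegetic.
(4) a remembered line, private to Dmitri — not present in the room, not audible to Tomasz → meta-diegetic.

meta-diegetic, meta-diegetic, diegetic, meta-diegetic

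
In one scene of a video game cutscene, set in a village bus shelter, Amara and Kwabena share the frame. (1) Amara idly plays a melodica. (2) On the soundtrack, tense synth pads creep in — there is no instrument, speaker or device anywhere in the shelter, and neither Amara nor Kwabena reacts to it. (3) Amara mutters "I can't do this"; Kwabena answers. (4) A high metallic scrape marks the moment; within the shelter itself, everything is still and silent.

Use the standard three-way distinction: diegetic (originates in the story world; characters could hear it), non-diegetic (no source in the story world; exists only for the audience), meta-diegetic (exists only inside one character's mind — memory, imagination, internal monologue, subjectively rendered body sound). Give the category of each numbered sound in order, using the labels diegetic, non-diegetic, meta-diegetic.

(1) the instrument and the performer are both in the scene → diegetic.
(2) is non-diegetic: score with no on-screen or off-screen source; it exists for the audience alone.
(3) on-screen dialogue — Amara speaks and Kwabena is there to hear → diegetic.
(4) nothing in the scene produces it; it's an accent added for the audience → non-diegetic.

diegetic, non-diegetic, diegetic, non-diegetic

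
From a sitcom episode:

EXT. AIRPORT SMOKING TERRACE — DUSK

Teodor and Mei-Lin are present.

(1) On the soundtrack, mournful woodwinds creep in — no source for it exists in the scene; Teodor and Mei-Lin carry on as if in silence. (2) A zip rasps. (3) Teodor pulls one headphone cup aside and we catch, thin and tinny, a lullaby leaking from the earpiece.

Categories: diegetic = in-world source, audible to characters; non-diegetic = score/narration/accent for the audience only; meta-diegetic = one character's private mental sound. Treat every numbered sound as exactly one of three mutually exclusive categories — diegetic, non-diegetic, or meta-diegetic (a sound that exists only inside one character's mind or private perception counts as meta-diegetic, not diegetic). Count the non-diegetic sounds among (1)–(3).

(1) score with no on-screen or off-screen source; it exists for the audience alone → non-diegetic.
(2) an in-world source (a zip); characters could hear it → diegetic.
Sound (3): it's leaking from a physical pair of headphones in the scene, so diegetic.
So 1 of the 3 is non-diegetic: (1).

1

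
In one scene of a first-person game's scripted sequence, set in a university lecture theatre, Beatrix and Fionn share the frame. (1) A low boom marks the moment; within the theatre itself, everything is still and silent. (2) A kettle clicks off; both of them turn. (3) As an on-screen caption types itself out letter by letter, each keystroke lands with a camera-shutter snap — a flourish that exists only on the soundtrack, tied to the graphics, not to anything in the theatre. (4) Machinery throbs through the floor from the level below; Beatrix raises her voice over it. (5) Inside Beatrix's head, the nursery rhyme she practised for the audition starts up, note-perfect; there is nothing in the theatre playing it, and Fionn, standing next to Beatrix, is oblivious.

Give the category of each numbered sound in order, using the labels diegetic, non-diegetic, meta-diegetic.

non-diegetic, diegetic, non-diegetic, diegetic, meta-diegetic

(1) it's a sound-design accent with no in-world source; no one in the scene can hear it → non-diegetic.
(2) an in-world source (a kettle); characters could hear it → diegetic.
(3) is non-diegetic: the caption isn't part of the story world, so neither is the sound tied to it.
(4) is diegetic: ambient/room sound belonging to the story's physical space.
Sound (5): the music is a memory playing inside Beatrix's mind alone; no real-world source, Fionn can't hear it, so meta-diegetic.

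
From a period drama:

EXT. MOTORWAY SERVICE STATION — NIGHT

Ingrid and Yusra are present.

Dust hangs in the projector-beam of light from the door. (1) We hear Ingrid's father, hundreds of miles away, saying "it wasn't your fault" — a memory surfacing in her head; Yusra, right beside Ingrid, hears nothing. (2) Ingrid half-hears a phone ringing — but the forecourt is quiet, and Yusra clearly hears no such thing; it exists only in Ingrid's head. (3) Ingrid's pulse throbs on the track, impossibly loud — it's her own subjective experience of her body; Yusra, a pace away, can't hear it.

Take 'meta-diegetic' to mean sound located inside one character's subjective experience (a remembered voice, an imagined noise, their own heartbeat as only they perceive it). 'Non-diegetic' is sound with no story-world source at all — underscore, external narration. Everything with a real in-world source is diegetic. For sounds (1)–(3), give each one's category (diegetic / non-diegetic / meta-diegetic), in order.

meta-diegetic, meta-diegetic, meta-diegetic

Sound (1): a remembered line, private to Ingrid — not present in the room, not audible to Yusra, so meta-diegetic.
(2) is meta-diegetic: Ingrid alone 'hears' it — an imagined sound, not present in the space.
(3) is meta-diegetic: a subjective body sound — Ingrid's private perception, inaudible to Yusra.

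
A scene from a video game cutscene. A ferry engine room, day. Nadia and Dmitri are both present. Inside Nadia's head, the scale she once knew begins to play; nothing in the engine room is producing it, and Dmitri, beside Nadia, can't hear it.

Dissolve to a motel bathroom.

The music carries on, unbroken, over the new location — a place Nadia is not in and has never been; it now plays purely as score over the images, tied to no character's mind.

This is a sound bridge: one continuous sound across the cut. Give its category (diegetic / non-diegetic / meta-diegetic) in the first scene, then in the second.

meta-diegetic, non-diegetic

Scene one: the music exists only inside Nadia's mind; Dmitri can't hear it → meta-diegetic.
Scene two: it's detached from Nadia entirely and plays over unrelated images with no in-world source — conventional underscore → non-diegetic.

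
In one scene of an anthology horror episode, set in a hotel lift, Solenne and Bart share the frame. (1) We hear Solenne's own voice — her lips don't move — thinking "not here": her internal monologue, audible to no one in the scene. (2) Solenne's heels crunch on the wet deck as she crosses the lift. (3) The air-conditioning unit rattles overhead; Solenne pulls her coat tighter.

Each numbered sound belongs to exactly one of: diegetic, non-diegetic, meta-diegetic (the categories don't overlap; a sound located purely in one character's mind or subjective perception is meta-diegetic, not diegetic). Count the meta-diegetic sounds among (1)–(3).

1

(1) is meta-diegetic: Solenne's thought-voice: a private mental sound no other character can hear.
(2) is diegetic: Solenne's footsteps are produced in the story world.
Sound (3): the air-conditioning unit is part of the location's real environment, so diegetic.
So 1 of the 3 is meta-diegetic: (1).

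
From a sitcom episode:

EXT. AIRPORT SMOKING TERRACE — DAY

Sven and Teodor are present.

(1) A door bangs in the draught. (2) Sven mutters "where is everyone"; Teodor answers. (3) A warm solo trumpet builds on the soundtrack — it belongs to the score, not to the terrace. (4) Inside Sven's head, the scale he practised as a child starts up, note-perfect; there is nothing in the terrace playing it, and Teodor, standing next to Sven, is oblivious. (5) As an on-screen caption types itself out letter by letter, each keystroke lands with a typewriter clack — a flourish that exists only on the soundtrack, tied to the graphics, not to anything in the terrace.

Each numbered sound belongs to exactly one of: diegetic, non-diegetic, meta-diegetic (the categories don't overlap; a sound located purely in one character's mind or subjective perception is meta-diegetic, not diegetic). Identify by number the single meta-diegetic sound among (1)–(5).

(1) is diegetic: a door is a real object/event in the scene's world.
(2) spoken by a character present in the story world → diegetic.
Sound (3): it has no source in the story world and no character can hear it — it's underscore, so non-diegetic.
(4) is meta-diegetic: the music is a memory playing inside Sven's mind alone; no real-world source, Teodor can't hear it.
(5) is non-diegetic: the caption isn't part of the story world, so neither is the sound tied to it.
Only (4) is meta-diegetic.

4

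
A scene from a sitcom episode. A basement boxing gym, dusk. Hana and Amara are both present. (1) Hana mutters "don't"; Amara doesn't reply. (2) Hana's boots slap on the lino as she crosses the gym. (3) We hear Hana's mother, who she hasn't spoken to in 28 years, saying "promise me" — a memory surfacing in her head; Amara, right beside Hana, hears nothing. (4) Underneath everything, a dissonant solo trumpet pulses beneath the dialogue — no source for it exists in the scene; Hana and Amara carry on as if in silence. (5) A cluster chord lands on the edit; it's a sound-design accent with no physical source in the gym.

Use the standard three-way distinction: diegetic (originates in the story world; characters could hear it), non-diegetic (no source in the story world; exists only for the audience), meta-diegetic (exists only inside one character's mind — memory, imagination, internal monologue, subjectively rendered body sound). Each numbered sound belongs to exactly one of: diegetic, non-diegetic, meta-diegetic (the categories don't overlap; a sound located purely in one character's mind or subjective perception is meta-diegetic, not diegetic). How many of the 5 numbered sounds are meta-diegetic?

1

(1) on-screen dialogue — Hana speaks and Amara is there to hear → diegetic.
(2) it's the physical sound of Hana moving in the space → diegetic.
(3) a remembered line, private to Hana — not present in the room, not audible to Amara → meta-diegetic.
(4) it has no source in the story world and no character can hear it — it's underscore → non-diegetic.
(5) is non-diegetic: an editorial stinger — it belongs to the cut, not the story world.
So 1 of the 5 is meta-diegetic: (3).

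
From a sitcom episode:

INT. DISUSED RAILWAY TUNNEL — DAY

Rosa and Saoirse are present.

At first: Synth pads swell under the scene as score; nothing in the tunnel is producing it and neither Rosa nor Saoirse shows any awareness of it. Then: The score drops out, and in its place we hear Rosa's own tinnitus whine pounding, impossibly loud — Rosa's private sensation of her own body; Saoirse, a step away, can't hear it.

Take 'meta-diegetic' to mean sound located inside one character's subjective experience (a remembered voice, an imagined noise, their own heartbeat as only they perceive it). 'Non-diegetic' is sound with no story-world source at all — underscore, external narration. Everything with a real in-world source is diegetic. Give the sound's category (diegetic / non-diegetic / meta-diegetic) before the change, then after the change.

non-diegetic, meta-diegetic

Before the change: underscore with no in-world source, inaudible to the characters → non-diegetic.
After the change: the body sound is Rosa's subjective perception alone — Saoirse can't hear it → meta-diegetic.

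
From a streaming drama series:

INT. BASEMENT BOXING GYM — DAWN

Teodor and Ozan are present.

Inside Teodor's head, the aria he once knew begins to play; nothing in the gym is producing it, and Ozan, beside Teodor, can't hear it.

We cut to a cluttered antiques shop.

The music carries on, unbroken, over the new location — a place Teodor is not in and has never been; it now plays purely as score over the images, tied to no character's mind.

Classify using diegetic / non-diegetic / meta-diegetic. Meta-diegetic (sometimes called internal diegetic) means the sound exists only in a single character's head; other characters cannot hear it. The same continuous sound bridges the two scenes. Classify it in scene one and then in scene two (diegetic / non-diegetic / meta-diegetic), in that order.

meta-diegetic, non-diegetic

Scene one: the music exists only inside Teodor's mind; Ozan can't hear it → meta-diegetic.
Scene two: it's detached from Teodor entirely and plays over unrelated images with no in-world source — conventional underscore → non-diegetic.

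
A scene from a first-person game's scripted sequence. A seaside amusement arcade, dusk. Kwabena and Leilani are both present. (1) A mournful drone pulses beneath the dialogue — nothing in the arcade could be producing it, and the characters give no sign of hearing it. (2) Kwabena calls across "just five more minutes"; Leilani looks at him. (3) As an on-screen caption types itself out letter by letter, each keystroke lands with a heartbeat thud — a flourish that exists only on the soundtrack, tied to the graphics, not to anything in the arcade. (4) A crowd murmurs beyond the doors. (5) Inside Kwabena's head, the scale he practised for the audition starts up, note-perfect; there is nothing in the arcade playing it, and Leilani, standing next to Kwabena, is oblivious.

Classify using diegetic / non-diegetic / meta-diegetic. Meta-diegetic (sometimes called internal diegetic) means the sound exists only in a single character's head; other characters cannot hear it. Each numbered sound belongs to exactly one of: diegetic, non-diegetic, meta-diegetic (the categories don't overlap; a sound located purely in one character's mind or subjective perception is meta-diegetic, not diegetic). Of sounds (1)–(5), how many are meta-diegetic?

(1) it has no source in the story world and no character can hear it — it's underscore → non-diegetic.
(2) is diegetic: Kwabena is a character speaking aloud in the scene.
Sound (3): the caption isn't part of the story world, so neither is the sound tied to it, so non-diegetic.
Sound (4): it's the actual ambient sound of the location, so diegetic.
(5) is meta-diegetic: it lives in Kwabena's subjectivity, not in the arcade.
Meta-diegetic: (5) — that's 1.

1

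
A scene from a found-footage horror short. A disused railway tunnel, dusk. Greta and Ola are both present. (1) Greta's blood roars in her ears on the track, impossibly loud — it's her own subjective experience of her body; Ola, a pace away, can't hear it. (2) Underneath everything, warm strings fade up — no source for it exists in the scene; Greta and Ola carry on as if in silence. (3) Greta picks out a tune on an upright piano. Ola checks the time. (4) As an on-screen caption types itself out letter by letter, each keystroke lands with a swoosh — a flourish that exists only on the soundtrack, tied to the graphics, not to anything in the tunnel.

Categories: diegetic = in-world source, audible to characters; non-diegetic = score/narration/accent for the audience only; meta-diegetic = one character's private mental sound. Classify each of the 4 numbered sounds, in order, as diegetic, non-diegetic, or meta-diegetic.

(1) a subjective body sound — Greta's private perception, inaudible to Ola → meta-diegetic.
(2) is non-diegetic: it has no source in the story world and no character can hear it — it's underscore.
(3) is diegetic: the instrument and the performer are both in the scene.
Sound (4): it accompanies on-screen graphics, not anything inside the story world, so non-diegetic.

meta-diegetic, non-diegetic, diegetic, non-diegetic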